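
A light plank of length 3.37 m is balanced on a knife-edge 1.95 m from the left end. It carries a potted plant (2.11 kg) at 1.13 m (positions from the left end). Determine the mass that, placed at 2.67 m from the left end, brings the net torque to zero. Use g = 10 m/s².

Take moments about the knife-edge (at 1.95 m from the left end).
Potted plant: 2.11 × 10 = 21.1 N down at 1.13 m → arm 0.82 m, τ = 21.1 × 0.82 = 17.3 N·m counterclockwise.
Net moment of known loads = 17.3 N·m counterclockwise.
An unknown mass m at 2.67 m has arm 0.72 m; its moment is m·g·0.72 clockwise.
Balancing moments: m × 10 × 0.72 = 17.3, giving m = 17.3 / (10 × 0.72) = 2.4 kg.

m ≈ 2.4 kg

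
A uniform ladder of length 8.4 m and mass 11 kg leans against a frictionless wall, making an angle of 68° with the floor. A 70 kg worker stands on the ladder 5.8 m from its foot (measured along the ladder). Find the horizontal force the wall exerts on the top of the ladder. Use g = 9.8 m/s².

Take moments about the foot of the ladder.
Ladder weight 11×9.8 = 107.8 N acts at 4.2 m along the ladder; its horizontal arm is 4.2·cos68° = 1.573 m → τ = 169.6 N·m clockwise.
Worker: 70×9.8 = 686 N at 5.8 m → arm 2.173 m → τ = 1491 N·m clockwise.
Wall normal N acts horizontally at the top; its moment arm is the height L sinθ = 8.4·sin68° = 7.788 m, counterclockwise.
Setting net torque to zero: N × 7.788 = 1661 → N = 213 N.

N_wall ≈ 213 N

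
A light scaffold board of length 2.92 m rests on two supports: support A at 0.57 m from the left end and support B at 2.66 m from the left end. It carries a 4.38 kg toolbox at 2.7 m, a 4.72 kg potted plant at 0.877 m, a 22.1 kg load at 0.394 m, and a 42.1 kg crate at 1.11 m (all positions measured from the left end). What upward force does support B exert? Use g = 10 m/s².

R_B ≈ 142 N

About support A:
Toolbox: 4.38 × 10 = 43.8 N down at 2.7 m → arm 2.13 m, τ = 43.8 × 2.13 = 93.29 N·m clockwise.
Potted plant: 4.72 × 10 = 47.2 N down at 0.877 m → arm 0.307 m, τ = 47.2 × 0.307 = 14.49 N·m clockwise.
Load: 22.1 × 10 = 221 N down at 0.394 m → arm 0.176 m, τ = 221 × 0.176 = 38.9 N·m counterclockwise.
Crate: 42.1 × 10 = 421 N down at 1.11 m → arm 0.54 m, τ = 421 × 0.54 = 227.3 N·m clockwise.
Net load moment about support A = 296.2 N·m clockwise.
Reaction R at support B is upward at 2.66 m, arm 2.09 m → moment R × 2.09 counterclockwise.
Στ = 0 ⇒ R × 2.09 = 296.2 ⇒ R = 142 N.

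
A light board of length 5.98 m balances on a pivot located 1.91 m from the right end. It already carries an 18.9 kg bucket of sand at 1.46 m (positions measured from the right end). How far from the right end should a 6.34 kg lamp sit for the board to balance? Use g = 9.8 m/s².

Choose the pivot (at 1.91 m from the right end) as the axis so the support reaction has zero arm there.
Bucket of sand: 18.9 × 9.8 = 185.2 N down at 1.46 m → arm 0.45 m, τ = 185.2 × 0.45 = 83.34 N·m clockwise.
Net moment of existing loads = 83.34 N·m clockwise.
The lamp weighs 6.34 × 9.8 = 62.13 N and must supply an equal counterclockwise moment, so its lever arm about the pivot is 83.34 / 62.13 = 1.34 m.
That puts it at 1.91 + 1.34 = 3.25 m from the right end.

x ≈ 3.25 m from the right end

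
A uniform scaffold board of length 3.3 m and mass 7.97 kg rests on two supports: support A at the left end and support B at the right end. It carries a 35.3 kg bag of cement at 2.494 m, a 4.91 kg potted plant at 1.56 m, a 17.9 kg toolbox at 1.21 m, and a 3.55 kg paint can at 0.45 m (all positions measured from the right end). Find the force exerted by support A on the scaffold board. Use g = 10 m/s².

R_A ≈ 400 N

Sum moments about support B (its reaction then has zero moment arm).
Beam weight: 7.97 × 10 = 79.7 N down at 1.65 m → arm 1.65 m, τ = 79.7 × 1.65 = 131.5 N·m counterclockwise.
Bag of cement: 35.3 × 10 = 353 N down at 2.494 m → arm 2.494 m, τ = 353 × 2.494 = 880.4 N·m counterclockwise.
Potted plant: 4.91 × 10 = 49.1 N down at 1.56 m → arm 1.56 m, τ = 49.1 × 1.56 = 76.6 N·m counterclockwise.
Toolbox: 17.9 × 10 = 179 N down at 1.21 m → arm 1.21 m, τ = 179 × 1.21 = 216.6 N·m counterclockwise.
Paint can: 3.55 × 10 = 35.5 N down at 0.45 m → arm 0.45 m, τ = 35.5 × 0.45 = 15.97 N·m counterclockwise.
Net load moment about support B = 1321 N·m counterclockwise.
Reaction R at support A is upward at 3.3 m, arm 3.3 m → moment R × 3.3 clockwise.
Setting net torque to zero: R × 3.3 = 1321 → R = 400 N.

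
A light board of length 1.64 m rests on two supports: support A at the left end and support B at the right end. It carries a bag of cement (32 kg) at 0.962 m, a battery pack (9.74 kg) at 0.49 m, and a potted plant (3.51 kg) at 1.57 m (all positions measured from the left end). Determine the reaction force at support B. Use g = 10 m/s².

Take moments about support A.
Bag of cement: 32 × 10 = 320 N down at 0.962 m → arm 0.962 m, τ = 320 × 0.962 = 307.8 N·m clockwise.
Battery pack: 9.74 × 10 = 97.4 N down at 0.49 m → arm 0.49 m, τ = 97.4 × 0.49 = 47.73 N·m clockwise.
Potted plant: 3.51 × 10 = 35.1 N down at 1.57 m → arm 1.57 m, τ = 35.1 × 1.57 = 55.11 N·m clockwise.
Net load moment about support A = 410.6 N·m clockwise.
Reaction R at support B is upward at 1.64 m, arm 1.64 m → moment R × 1.64 counterclockwise.
Setting net torque to zero: R × 1.64 = 410.6 → R = 250 N.

R_B ≈ 250 N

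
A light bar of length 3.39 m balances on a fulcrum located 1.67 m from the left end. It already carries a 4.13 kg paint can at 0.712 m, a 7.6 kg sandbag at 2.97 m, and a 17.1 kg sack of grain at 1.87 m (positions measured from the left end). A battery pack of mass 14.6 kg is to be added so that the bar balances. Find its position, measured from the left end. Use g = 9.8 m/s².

Sum moments about the fulcrum (at 1.67 m from the left end) (the support reaction has zero arm there).
Paint can: 4.13 × 9.8 = 40.47 N down at 0.712 m → arm 0.958 m, τ = 40.47 × 0.958 = 38.77 N·m counterclockwise.
Sandbag: 7.6 × 9.8 = 74.48 N down at 2.97 m → arm 1.3 m, τ = 74.48 × 1.3 = 96.82 N·m clockwise.
Sack of grain: 17.1 × 9.8 = 167.6 N down at 1.87 m → arm 0.2 m, τ = 167.6 × 0.2 = 33.52 N·m clockwise.
Net moment of existing loads = 91.57 N·m clockwise.
The battery pack weighs 14.6 × 9.8 = 143.1 N and must supply an equal counterclockwise moment, so its lever arm about the fulcrum is 91.57 / 143.1 = 0.64 m.
That puts it at 1.67 − 0.64 = 1.03 m from the left end.

x ≈ 1.03 m from the left end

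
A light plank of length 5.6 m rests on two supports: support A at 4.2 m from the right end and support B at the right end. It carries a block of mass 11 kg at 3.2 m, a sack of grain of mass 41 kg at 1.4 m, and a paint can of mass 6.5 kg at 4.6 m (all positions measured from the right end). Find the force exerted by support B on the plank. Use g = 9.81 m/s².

Sum moments about support A (its reaction then has zero moment arm).
Block: 11 × 9.81 = 107.9 N down at 3.2 m → arm 1 m, τ = 107.9 × 1 = 107.9 N·m clockwise.
Sack of grain: 41 × 9.81 = 402.2 N down at 1.4 m → arm 2.8 m, τ = 402.2 × 2.8 = 1126 N·m clockwise.
Paint can: 6.5 × 9.81 = 63.77 N down at 4.6 m → arm 0.4 m, τ = 63.77 × 0.4 = 25.51 N·m counterclockwise.
Net load moment about support A = 1208 N·m clockwise.
Reaction R at support B is upward at 0 m, arm 4.2 m → moment R × 4.2 counterclockwise.
Setting net torque to zero: R × 4.2 = 1208 → R = 288 N.

R_B ≈ 288 N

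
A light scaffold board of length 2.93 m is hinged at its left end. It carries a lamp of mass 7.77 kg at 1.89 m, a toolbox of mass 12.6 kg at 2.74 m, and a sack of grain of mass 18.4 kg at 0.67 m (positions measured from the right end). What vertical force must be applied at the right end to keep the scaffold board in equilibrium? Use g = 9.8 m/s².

Taking torques about the left end:
Lamp: 7.77 × 9.8 = 76.15 N down at 1.89 m → arm 1.04 m, τ = 76.15 × 1.04 = 79.2 N·m clockwise.
Toolbox: 12.6 × 9.8 = 123.5 N down at 2.74 m → arm 0.19 m, τ = 123.5 × 0.19 = 23.46 N·m clockwise.
Sack of grain: 18.4 × 9.8 = 180.3 N down at 0.67 m → arm 2.26 m, τ = 180.3 × 2.26 = 407.5 N·m clockwise.
Net moment of the loads = 510.2 N·m clockwise.
The upward force F acts at the right end, arm 2.93 m, giving F × 2.93 counterclockwise.
Setting net torque to zero: F × 2.93 = 510.2 → F = 510.2 / 2.93 = 174 N.

F ≈ 174 N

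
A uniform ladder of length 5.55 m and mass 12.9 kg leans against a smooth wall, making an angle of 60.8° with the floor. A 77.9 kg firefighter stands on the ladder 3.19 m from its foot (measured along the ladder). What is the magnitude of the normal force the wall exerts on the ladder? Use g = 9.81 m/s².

N_wall ≈ 281 N

About the foot of the ladder:
Ladder weight 12.9×9.81 = 126.5 N acts at 2.775 m along the ladder; its horizontal arm is 2.775·cos60.8° = 1.354 m → τ = 171.3 N·m clockwise.
Firefighter: 77.9×9.81 = 764.2 N at 3.19 m → arm 1.556 m → τ = 1189 N·m clockwise.
Wall normal N acts horizontally at the top; its moment arm is the height L sinθ = 5.55·sin60.8° = 4.845 m, counterclockwise.
Setting net torque to zero: N × 4.845 = 1360 → N = 281 N.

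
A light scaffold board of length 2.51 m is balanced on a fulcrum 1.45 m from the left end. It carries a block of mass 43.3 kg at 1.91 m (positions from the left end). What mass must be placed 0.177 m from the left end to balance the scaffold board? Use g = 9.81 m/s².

m ≈ 15.6 kg

Choose the fulcrum (at 1.45 m from the left end) as the axis so the support reaction has zero arm there.
Block: 43.3 × 9.81 = 424.8 N down at 1.91 m → arm 0.46 m, τ = 424.8 × 0.46 = 195.4 N·m clockwise.
Net moment of known loads = 195.4 N·m clockwise.
An unknown mass m at 0.177 m has arm 1.273 m; its moment is m·g·1.273 counterclockwise.
For rotational equilibrium, m × 9.81 × 1.273 = 195.4, so m = 195.4 / (9.81 × 1.273) = 15.6 kg.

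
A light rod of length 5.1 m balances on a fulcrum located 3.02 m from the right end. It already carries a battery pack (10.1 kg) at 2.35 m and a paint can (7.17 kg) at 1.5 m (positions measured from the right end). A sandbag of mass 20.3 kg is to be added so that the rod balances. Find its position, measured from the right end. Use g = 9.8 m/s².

x ≈ 3.89 m from the right end

Taking torques about the fulcrum (at 3.02 m from the right end):
Battery pack: 10.1 × 9.8 = 98.98 N down at 2.35 m → arm 0.67 m, τ = 98.98 × 0.67 = 66.32 N·m clockwise.
Paint can: 7.17 × 9.8 = 70.27 N down at 1.5 m → arm 1.52 m, τ = 70.27 × 1.52 = 106.8 N·m clockwise.
Net moment of existing loads = 173.1 N·m clockwise.
The sandbag weighs 20.3 × 9.8 = 198.9 N and must supply an equal counterclockwise moment, so its lever arm about the fulcrum is 173.1 / 198.9 = 0.87 m.
That puts it at 3.02 + 0.87 = 3.89 m from the right end.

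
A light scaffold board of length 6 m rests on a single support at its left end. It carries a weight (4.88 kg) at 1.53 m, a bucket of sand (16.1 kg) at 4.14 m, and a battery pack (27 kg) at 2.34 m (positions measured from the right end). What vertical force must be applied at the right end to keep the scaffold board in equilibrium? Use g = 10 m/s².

Taking torques about the left end:
Weight: 4.88 × 10 = 48.8 N down at 1.53 m → arm 4.47 m, τ = 48.8 × 4.47 = 218.1 N·m clockwise.
Bucket of sand: 16.1 × 10 = 161 N down at 4.14 m → arm 1.86 m, τ = 161 × 1.86 = 299.5 N·m clockwise.
Battery pack: 27 × 10 = 270 N down at 2.34 m → arm 3.66 m, τ = 270 × 3.66 = 988.2 N·m clockwise.
Net moment of the loads = 1506 N·m clockwise.
The upward force F acts at the right end, arm 6 m, giving F × 6 counterclockwise.
Setting net torque to zero: F × 6 = 1506 → F = 1506 / 6 = 251 N.

F ≈ 251 N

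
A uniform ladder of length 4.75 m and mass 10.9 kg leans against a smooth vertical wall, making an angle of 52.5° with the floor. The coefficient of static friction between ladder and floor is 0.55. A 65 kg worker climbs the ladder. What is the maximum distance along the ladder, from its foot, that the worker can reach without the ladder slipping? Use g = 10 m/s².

Take moments about the foot of the ladder.
Ladder weight 10.9×10 = 109 N acts at 2.375 m along the ladder; its horizontal arm is 2.375·cos52.5° = 1.446 m → τ = 157.6 N·m clockwise.
Worker weight 65×10 = 650 N at distance d → arm d·cos52.5° → τ = 650·d·0.6088 clockwise.
Wall normal N at the top has arm L sinθ = 3.768 m counterclockwise, so Στ = 0 gives N·3.768 = 157.6 + 395.7·d.
ΣFy = 0 ⇒ N_floor = 759 N, so the maximum friction is μ_s·N_floor = 0.55×759 = 417.5 N. ΣFx = 0 ⇒ N_wall = f, so at the slipping point N = 417.5 N.
Substituting: 417.5×3.768 = 157.6 + 395.7·d ⇒ d = (1573 − 157.6) / 395.7 = 3.58 m.

d ≈ 3.58 m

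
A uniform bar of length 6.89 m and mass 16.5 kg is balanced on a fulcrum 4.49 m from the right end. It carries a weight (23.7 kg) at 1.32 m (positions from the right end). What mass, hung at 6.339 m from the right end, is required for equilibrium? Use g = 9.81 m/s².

Choose the fulcrum (at 4.49 m from the right end) as the axis so the support reaction has zero arm there.
Beam weight: 16.5 × 9.81 = 161.9 N down at 3.445 m → arm 1.045 m, τ = 161.9 × 1.045 = 169.2 N·m clockwise.
Weight: 23.7 × 9.81 = 232.5 N down at 1.32 m → arm 3.17 m, τ = 232.5 × 3.17 = 737 N·m clockwise.
Net moment of known loads = 906.2 N·m clockwise.
An unknown mass m at 6.339 m has arm 1.849 m; its moment is m·g·1.849 counterclockwise.
Στ = 0 ⇒ m × 9.81 × 1.849 = 906.2 ⇒ m = 906.2 / (9.81 × 1.849) = 50 kg.

m ≈ 50 kg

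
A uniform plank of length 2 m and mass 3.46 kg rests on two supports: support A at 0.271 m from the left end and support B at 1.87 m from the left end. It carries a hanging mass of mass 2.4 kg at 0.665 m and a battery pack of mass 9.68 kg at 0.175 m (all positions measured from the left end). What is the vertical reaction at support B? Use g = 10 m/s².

R_B ≈ 15.9 N

Sum moments about support A (its reaction then has zero moment arm).
Beam weight: 3.46 × 10 = 34.6 N down at 1 m → arm 0.729 m, τ = 34.6 × 0.729 = 25.22 N·m clockwise.
Hanging mass: 2.4 × 10 = 24 N down at 0.665 m → arm 0.394 m, τ = 24 × 0.394 = 9.456 N·m clockwise.
Battery pack: 9.68 × 10 = 96.8 N down at 0.175 m → arm 0.096 m, τ = 96.8 × 0.096 = 9.293 N·m counterclockwise.
Net load moment about support A = 25.38 N·m clockwise.
Reaction R at support B is upward at 1.87 m, arm 1.599 m → moment R × 1.599 counterclockwise.
For rotational equilibrium, R × 1.599 = 25.38, so R = 15.9 N.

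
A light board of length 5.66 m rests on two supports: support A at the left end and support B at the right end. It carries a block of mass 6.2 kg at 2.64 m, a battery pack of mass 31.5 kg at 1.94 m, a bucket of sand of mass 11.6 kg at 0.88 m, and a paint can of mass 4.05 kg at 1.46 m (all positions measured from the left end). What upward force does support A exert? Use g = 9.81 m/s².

Taking torques about support B:
Block: 6.2 × 9.81 = 60.82 N down at 2.64 m → arm 3.02 m, τ = 60.82 × 3.02 = 183.7 N·m counterclockwise.
Battery pack: 31.5 × 9.81 = 309 N down at 1.94 m → arm 3.72 m, τ = 309 × 3.72 = 1149 N·m counterclockwise.
Bucket of sand: 11.6 × 9.81 = 113.8 N down at 0.88 m → arm 4.78 m, τ = 113.8 × 4.78 = 544 N·m counterclockwise.
Paint can: 4.05 × 9.81 = 39.73 N down at 1.46 m → arm 4.2 m, τ = 39.73 × 4.2 = 166.9 N·m counterclockwise.
Net load moment about support B = 2044 N·m counterclockwise.
Reaction R at support A is upward at 0 m, arm 5.66 m → moment R × 5.66 clockwise.
Setting net torque to zero: R × 5.66 = 2044 → R = 361 N.

R_A ≈ 361 N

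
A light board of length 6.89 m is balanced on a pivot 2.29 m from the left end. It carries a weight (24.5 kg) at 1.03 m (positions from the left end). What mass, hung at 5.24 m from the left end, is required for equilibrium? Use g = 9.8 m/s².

Take moments about the pivot (at 2.29 m from the left end).
Weight: 24.5 × 9.8 = 240.1 N down at 1.03 m → arm 1.26 m, τ = 240.1 × 1.26 = 302.5 N·m counterclockwise.
Net moment of known loads = 302.5 N·m counterclockwise.
An unknown mass m at 5.24 m has arm 2.95 m; its moment is m·g·2.95 clockwise.
Setting net torque to zero: m × 9.8 × 2.95 = 302.5 → m = 302.5 / (9.8 × 2.95) = 10.5 kg.

m ≈ 10.5 kg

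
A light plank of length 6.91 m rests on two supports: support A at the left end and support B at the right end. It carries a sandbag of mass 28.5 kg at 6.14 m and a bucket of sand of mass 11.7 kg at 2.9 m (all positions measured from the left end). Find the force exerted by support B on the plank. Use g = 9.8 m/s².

Sum moments about support A (its reaction then has zero moment arm).
Sandbag: 28.5 × 9.8 = 279.3 N down at 6.14 m → arm 6.14 m, τ = 279.3 × 6.14 = 1715 N·m clockwise.
Bucket of sand: 11.7 × 9.8 = 114.7 N down at 2.9 m → arm 2.9 m, τ = 114.7 × 2.9 = 332.6 N·m clockwise.
Net load moment about support A = 2048 N·m clockwise.
Reaction R at support B is upward at 6.91 m, arm 6.91 m → moment R × 6.91 counterclockwise.
Setting net torque to zero: R × 6.91 = 2048 → R = 296 N.

R_B ≈ 296 N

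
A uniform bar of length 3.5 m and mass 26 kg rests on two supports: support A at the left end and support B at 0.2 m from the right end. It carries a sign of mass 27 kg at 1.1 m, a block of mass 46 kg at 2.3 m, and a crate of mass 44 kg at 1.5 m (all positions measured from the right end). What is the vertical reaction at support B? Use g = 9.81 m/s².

Take moments about support A.
Beam weight: 26 × 9.81 = 255.1 N down at 1.75 m → arm 1.75 m, τ = 255.1 × 1.75 = 446.4 N·m clockwise.
Sign: 27 × 9.81 = 264.9 N down at 1.1 m → arm 2.4 m, τ = 264.9 × 2.4 = 635.8 N·m clockwise.
Block: 46 × 9.81 = 451.3 N down at 2.3 m → arm 1.2 m, τ = 451.3 × 1.2 = 541.6 N·m clockwise.
Crate: 44 × 9.81 = 431.6 N down at 1.5 m → arm 2 m, τ = 431.6 × 2 = 863.2 N·m clockwise.
Net load moment about support A = 2487 N·m clockwise.
Reaction R at support B is upward at 0.2 m, arm 3.3 m → moment R × 3.3 counterclockwise.
For rotational equilibrium, R × 3.3 = 2487, so R = 754 N.

R_B ≈ 754 N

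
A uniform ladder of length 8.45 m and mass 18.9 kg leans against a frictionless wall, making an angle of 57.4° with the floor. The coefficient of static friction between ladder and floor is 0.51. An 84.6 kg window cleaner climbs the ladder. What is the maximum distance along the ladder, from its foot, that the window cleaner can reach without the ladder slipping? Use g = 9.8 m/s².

d ≈ 7.3 m

Sum moments about the foot of the ladder (the floor normal and friction both act there and drop out).
Ladder weight 18.9×9.8 = 185.2 N acts at 4.225 m along the ladder; its horizontal arm is 4.225·cos57.4° = 2.276 m → τ = 421.5 N·m clockwise.
Window cleaner weight 84.6×9.8 = 829.1 N at distance d → arm d·cos57.4° → τ = 829.1·d·0.5388 clockwise.
Wall normal N at the top has arm L sinθ = 7.119 m counterclockwise, so Στ = 0 gives N·7.119 = 421.5 + 446.7·d.
ΣFy = 0 ⇒ N_floor = 1014 N, so the maximum friction is μ_s·N_floor = 0.51×1014 = 517.1 N. ΣFx = 0 ⇒ N_wall = f, so at the slipping point N = 517.1 N.
Substituting: 517.1×7.119 = 421.5 + 446.7·d ⇒ d = (3681 − 421.5) / 446.7 = 7.3 m.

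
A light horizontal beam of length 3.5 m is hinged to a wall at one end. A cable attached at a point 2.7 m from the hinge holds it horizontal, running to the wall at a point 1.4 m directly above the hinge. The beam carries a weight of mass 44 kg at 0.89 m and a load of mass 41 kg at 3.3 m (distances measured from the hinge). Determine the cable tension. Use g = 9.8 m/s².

T ≈ 1380 N

Choose the hinge as the axis so the unknown hinge reaction has zero arm there.
Weight: 44 × 9.8 = 431.2 N down at 0.89 m → arm 0.89 m, τ = 431.2 × 0.89 = 383.8 N·m clockwise.
Load: 41 × 9.8 = 401.8 N down at 3.3 m → arm 3.3 m, τ = 401.8 × 3.3 = 1326 N·m clockwise.
Total clockwise load moment = 1710 N·m.
The cable tension T acts at 2.7 m; only its component perpendicular to the beam, T sinθ, produces torque. sinθ = h/√(h²+d²) = 1.4/√(1.4²+2.7²) = 0.4603.
Balancing moments: T × 2.7 × 0.4603 = 1710, giving T = 1710 / 1.243 = 1380 N.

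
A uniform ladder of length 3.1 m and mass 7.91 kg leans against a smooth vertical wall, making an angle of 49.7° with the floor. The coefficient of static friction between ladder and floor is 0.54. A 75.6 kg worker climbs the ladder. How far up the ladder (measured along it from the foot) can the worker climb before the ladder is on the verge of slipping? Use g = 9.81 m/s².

d ≈ 2.02 m

About the foot of the ladder:
Ladder weight 7.91×9.81 = 77.6 N acts at 1.55 m along the ladder; its horizontal arm is 1.55·cos49.7° = 1.003 m → τ = 77.83 N·m clockwise.
Worker weight 75.6×9.81 = 741.6 N at distance d → arm d·cos49.7° → τ = 741.6·d·0.6468 clockwise.
Wall normal N at the top has arm L sinθ = 2.364 m counterclockwise, so Στ = 0 gives N·2.364 = 77.83 + 479.7·d.
ΣFy = 0 ⇒ N_floor = 819.2 N, so the maximum friction is μ_s·N_floor = 0.54×819.2 = 442.4 N. ΣFx = 0 ⇒ N_wall = f, so at the slipping point N = 442.4 N.
Substituting: 442.4×2.364 = 77.83 + 479.7·d ⇒ d = (1046 − 77.83) / 479.7 = 2.02 m.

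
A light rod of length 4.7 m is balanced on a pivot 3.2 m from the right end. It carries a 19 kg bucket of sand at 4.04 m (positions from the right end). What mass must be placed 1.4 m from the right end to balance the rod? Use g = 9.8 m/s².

Take moments about the pivot (at 3.2 m from the right end).
Bucket of sand: 19 × 9.8 = 186.2 N down at 4.04 m → arm 0.84 m, τ = 186.2 × 0.84 = 156.4 N·m counterclockwise.
Net moment of known loads = 156.4 N·m counterclockwise.
An unknown mass m at 1.4 m has arm 1.8 m; its moment is m·g·1.8 clockwise.
For rotational equilibrium, m × 9.8 × 1.8 = 156.4, so m = 156.4 / (9.8 × 1.8) = 8.87 kg.

m ≈ 8.87 kg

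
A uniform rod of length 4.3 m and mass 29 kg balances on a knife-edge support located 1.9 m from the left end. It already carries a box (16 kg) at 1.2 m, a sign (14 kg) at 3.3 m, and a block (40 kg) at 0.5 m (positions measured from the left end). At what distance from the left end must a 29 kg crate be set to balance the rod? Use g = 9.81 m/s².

Choose the knife-edge support (at 1.9 m from the left end) as the axis so the support reaction has zero arm there.
Beam weight: 29 × 9.81 = 284.5 N down at 2.15 m → arm 0.25 m, τ = 284.5 × 0.25 = 71.12 N·m clockwise.
Box: 16 × 9.81 = 157 N down at 1.2 m → arm 0.7 m, τ = 157 × 0.7 = 109.9 N·m counterclockwise.
Sign: 14 × 9.81 = 137.3 N down at 3.3 m → arm 1.4 m, τ = 137.3 × 1.4 = 192.2 N·m clockwise.
Block: 40 × 9.81 = 392.4 N down at 0.5 m → arm 1.4 m, τ = 392.4 × 1.4 = 549.4 N·m counterclockwise.
Net moment of existing loads = 396 N·m counterclockwise.
The crate weighs 29 × 9.81 = 284.5 N and must supply an equal clockwise moment, so its lever arm about the knife-edge support is 396 / 284.5 = 1.39 m.
That puts it at 1.9 + 1.39 = 3.29 m from the left end.

x ≈ 3.29 m from the left end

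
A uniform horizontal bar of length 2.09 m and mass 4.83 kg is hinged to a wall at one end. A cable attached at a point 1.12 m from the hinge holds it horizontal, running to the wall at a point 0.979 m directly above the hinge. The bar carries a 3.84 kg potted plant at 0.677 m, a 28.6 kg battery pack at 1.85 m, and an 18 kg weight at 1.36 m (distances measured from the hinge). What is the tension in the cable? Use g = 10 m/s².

T ≈ 1150 N

Taking torques about the hinge:
Beam weight: 4.83 × 10 = 48.3 N down at 1.045 m → arm 1.045 m, τ = 48.3 × 1.045 = 50.47 N·m clockwise.
Potted plant: 3.84 × 10 = 38.4 N down at 0.677 m → arm 0.677 m, τ = 38.4 × 0.677 = 26 N·m clockwise.
Battery pack: 28.6 × 10 = 286 N down at 1.85 m → arm 1.85 m, τ = 286 × 1.85 = 529.1 N·m clockwise.
Weight: 18 × 10 = 180 N down at 1.36 m → arm 1.36 m, τ = 180 × 1.36 = 244.8 N·m clockwise.
Total clockwise load moment = 850.4 N·m.
The cable tension T acts at 1.12 m; only its component perpendicular to the bar, T sinθ, produces torque. sinθ = h/√(h²+d²) = 0.979/√(0.979²+1.12²) = 0.6581.
Setting net torque to zero: T × 1.12 × 0.6581 = 850.4 → T = 850.4 / 0.7371 = 1150 N.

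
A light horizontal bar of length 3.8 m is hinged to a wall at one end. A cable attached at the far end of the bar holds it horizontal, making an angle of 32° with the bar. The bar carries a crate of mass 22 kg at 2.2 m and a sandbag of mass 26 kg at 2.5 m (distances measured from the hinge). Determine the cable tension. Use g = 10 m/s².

T ≈ 563 N

Take moments about the hinge.
Crate: 22 × 10 = 220 N down at 2.2 m → arm 2.2 m, τ = 220 × 2.2 = 484 N·m clockwise.
Sandbag: 26 × 10 = 260 N down at 2.5 m → arm 2.5 m, τ = 260 × 2.5 = 650 N·m clockwise.
Total clockwise load moment = 1134 N·m.
The cable tension T acts at 3.8 m; only its component perpendicular to the bar, T sinθ, produces torque. sin 32° = 0.5299.
Στ = 0 ⇒ T × 3.8 × 0.5299 = 1134 ⇒ T = 1134 / 2.014 = 563 N.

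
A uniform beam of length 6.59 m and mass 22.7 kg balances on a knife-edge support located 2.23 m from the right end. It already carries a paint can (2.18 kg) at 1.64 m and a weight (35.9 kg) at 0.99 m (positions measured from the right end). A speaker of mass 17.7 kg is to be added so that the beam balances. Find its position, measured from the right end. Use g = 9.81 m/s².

Take moments about the knife-edge support (at 2.23 m from the right end).
Beam weight: 22.7 × 9.81 = 222.7 N down at 3.295 m → arm 1.065 m, τ = 222.7 × 1.065 = 237.2 N·m counterclockwise.
Paint can: 2.18 × 9.81 = 21.39 N down at 1.64 m → arm 0.59 m, τ = 21.39 × 0.59 = 12.62 N·m clockwise.
Weight: 35.9 × 9.81 = 352.2 N down at 0.99 m → arm 1.24 m, τ = 352.2 × 1.24 = 436.7 N·m clockwise.
Net moment of existing loads = 212.1 N·m clockwise.
The speaker weighs 17.7 × 9.81 = 173.6 N and must supply an equal counterclockwise moment, so its lever arm about the knife-edge support is 212.1 / 173.6 = 1.22 m.
That puts it at 2.23 + 1.22 = 3.45 m from the right end.

x ≈ 3.45 m from the right end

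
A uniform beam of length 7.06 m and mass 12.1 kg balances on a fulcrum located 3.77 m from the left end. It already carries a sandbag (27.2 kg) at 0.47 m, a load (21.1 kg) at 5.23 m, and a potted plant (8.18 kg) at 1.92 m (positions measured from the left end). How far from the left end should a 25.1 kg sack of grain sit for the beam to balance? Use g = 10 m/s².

x ≈ 6.84 m from the left end

Taking torques about the fulcrum (at 3.77 m from the left end):
Beam weight: 12.1 × 10 = 121 N down at 3.53 m → arm 0.24 m, τ = 121 × 0.24 = 29.04 N·m counterclockwise.
Sandbag: 27.2 × 10 = 272 N down at 0.47 m → arm 3.3 m, τ = 272 × 3.3 = 897.6 N·m counterclockwise.
Load: 21.1 × 10 = 211 N down at 5.23 m → arm 1.46 m, τ = 211 × 1.46 = 308.1 N·m clockwise.
Potted plant: 8.18 × 10 = 81.8 N down at 1.92 m → arm 1.85 m, τ = 81.8 × 1.85 = 151.3 N·m counterclockwise.
Net moment of existing loads = 769.8 N·m counterclockwise.
The sack of grain weighs 25.1 × 10 = 251 N and must supply an equal clockwise moment, so its lever arm about the fulcrum is 769.8 / 251 = 3.07 m.
That puts it at 3.77 + 3.07 = 6.84 m from the left end.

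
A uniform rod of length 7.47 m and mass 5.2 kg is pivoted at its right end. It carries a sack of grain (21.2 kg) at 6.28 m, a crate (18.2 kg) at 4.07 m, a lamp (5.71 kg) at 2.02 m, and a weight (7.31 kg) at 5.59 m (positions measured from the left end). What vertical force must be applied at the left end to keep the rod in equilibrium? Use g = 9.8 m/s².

F ≈ 199 N

Take moments about the right end.
Beam weight: 5.2 × 9.8 = 50.96 N down at 3.735 m → arm 3.735 m, τ = 50.96 × 3.735 = 190.3 N·m counterclockwise.
Sack of grain: 21.2 × 9.8 = 207.8 N down at 6.28 m → arm 1.19 m, τ = 207.8 × 1.19 = 247.3 N·m counterclockwise.
Crate: 18.2 × 9.8 = 178.4 N down at 4.07 m → arm 3.4 m, τ = 178.4 × 3.4 = 606.6 N·m counterclockwise.
Lamp: 5.71 × 9.8 = 55.96 N down at 2.02 m → arm 5.45 m, τ = 55.96 × 5.45 = 305 N·m counterclockwise.
Weight: 7.31 × 9.8 = 71.64 N down at 5.59 m → arm 1.88 m, τ = 71.64 × 1.88 = 134.7 N·m counterclockwise.
Net moment of the loads = 1484 N·m counterclockwise.
The upward force F acts at the left end, arm 7.47 m, giving F × 7.47 clockwise.
Στ = 0 ⇒ F × 7.47 = 1484 ⇒ F = 1484 / 7.47 = 199 N.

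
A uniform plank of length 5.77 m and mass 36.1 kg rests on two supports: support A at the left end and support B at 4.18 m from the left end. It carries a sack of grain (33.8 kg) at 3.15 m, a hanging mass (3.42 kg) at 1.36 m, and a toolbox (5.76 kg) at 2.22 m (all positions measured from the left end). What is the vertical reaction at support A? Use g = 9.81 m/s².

About support B:
Beam weight: 36.1 × 9.81 = 354.1 N down at 2.885 m → arm 1.295 m, τ = 354.1 × 1.295 = 458.6 N·m counterclockwise.
Sack of grain: 33.8 × 9.81 = 331.6 N down at 3.15 m → arm 1.03 m, τ = 331.6 × 1.03 = 341.5 N·m counterclockwise.
Hanging mass: 3.42 × 9.81 = 33.55 N down at 1.36 m → arm 2.82 m, τ = 33.55 × 2.82 = 94.61 N·m counterclockwise.
Toolbox: 5.76 × 9.81 = 56.51 N down at 2.22 m → arm 1.96 m, τ = 56.51 × 1.96 = 110.8 N·m counterclockwise.
Net load moment about support B = 1006 N·m counterclockwise.
Reaction R at support A is upward at 0 m, arm 4.18 m → moment R × 4.18 clockwise.
For rotational equilibrium, R × 4.18 = 1006, so R = 241 N.

R_A ≈ 241 N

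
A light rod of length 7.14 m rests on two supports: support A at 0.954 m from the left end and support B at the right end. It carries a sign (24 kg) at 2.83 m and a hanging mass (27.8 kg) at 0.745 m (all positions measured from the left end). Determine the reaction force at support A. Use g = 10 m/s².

R_A ≈ 455 N

Take moments about support B.
Sign: 24 × 10 = 240 N down at 2.83 m → arm 4.31 m, τ = 240 × 4.31 = 1034 N·m counterclockwise.
Hanging mass: 27.8 × 10 = 278 N down at 0.745 m → arm 6.395 m, τ = 278 × 6.395 = 1778 N·m counterclockwise.
Net load moment about support B = 2812 N·m counterclockwise.
Reaction R at support A is upward at 0.954 m, arm 6.186 m → moment R × 6.186 clockwise.
Setting net torque to zero: R × 6.186 = 2812 → R = 455 N.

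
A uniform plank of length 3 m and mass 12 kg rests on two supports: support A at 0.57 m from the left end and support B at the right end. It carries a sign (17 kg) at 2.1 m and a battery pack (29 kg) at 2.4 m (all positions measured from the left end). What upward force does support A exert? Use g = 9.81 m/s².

Taking torques about support B:
Beam weight: 12 × 9.81 = 117.7 N down at 1.5 m → arm 1.5 m, τ = 117.7 × 1.5 = 176.6 N·m counterclockwise.
Sign: 17 × 9.81 = 166.8 N down at 2.1 m → arm 0.9 m, τ = 166.8 × 0.9 = 150.1 N·m counterclockwise.
Battery pack: 29 × 9.81 = 284.5 N down at 2.4 m → arm 0.6 m, τ = 284.5 × 0.6 = 170.7 N·m counterclockwise.
Net load moment about support B = 497.4 N·m counterclockwise.
Reaction R at support A is upward at 0.57 m, arm 2.43 m → moment R × 2.43 clockwise.
For rotational equilibrium, R × 2.43 = 497.4, so R = 205 N.

R_A ≈ 205 N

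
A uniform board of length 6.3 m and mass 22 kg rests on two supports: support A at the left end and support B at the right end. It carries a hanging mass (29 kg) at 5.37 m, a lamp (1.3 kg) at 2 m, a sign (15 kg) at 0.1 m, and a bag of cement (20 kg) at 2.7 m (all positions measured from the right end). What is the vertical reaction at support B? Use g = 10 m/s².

R_B ≈ 424 N

About support A:
Beam weight: 22 × 10 = 220 N down at 3.15 m → arm 3.15 m, τ = 220 × 3.15 = 693 N·m clockwise.
Hanging mass: 29 × 10 = 290 N down at 5.37 m → arm 0.93 m, τ = 290 × 0.93 = 269.7 N·m clockwise.
Lamp: 1.3 × 10 = 13 N down at 2 m → arm 4.3 m, τ = 13 × 4.3 = 55.9 N·m clockwise.
Sign: 15 × 10 = 150 N down at 0.1 m → arm 6.2 m, τ = 150 × 6.2 = 930 N·m clockwise.
Bag of cement: 20 × 10 = 200 N down at 2.7 m → arm 3.6 m, τ = 200 × 3.6 = 720 N·m clockwise.
Net load moment about support A = 2669 N·m clockwise.
Reaction R at support B is upward at 0 m, arm 6.3 m → moment R × 6.3 counterclockwise.
For rotational equilibrium, R × 6.3 = 2669, so R = 424 N.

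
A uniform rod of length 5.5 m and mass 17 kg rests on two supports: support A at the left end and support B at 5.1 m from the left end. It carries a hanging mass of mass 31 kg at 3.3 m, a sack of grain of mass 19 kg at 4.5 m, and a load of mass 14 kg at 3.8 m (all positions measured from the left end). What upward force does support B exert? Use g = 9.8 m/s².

R_B ≈ 553 N

Take moments about support A.
Beam weight: 17 × 9.8 = 166.6 N down at 2.75 m → arm 2.75 m, τ = 166.6 × 2.75 = 458.1 N·m clockwise.
Hanging mass: 31 × 9.8 = 303.8 N down at 3.3 m → arm 3.3 m, τ = 303.8 × 3.3 = 1003 N·m clockwise.
Sack of grain: 19 × 9.8 = 186.2 N down at 4.5 m → arm 4.5 m, τ = 186.2 × 4.5 = 837.9 N·m clockwise.
Load: 14 × 9.8 = 137.2 N down at 3.8 m → arm 3.8 m, τ = 137.2 × 3.8 = 521.4 N·m clockwise.
Net load moment about support A = 2820 N·m clockwise.
Reaction R at support B is upward at 5.1 m, arm 5.1 m → moment R × 5.1 counterclockwise.
For rotational equilibrium, R × 5.1 = 2820, so R = 553 N.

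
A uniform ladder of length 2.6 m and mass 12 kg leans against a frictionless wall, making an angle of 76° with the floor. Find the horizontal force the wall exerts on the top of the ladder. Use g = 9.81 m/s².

Taking torques about the foot of the ladder:
Ladder weight 12×9.81 = 117.7 N acts at 1.3 m along the ladder; its horizontal arm is 1.3·cos76° = 0.3145 m → τ = 37.02 N·m clockwise.
Wall normal N acts horizontally at the top; its moment arm is the height L sinθ = 2.6·sin76° = 2.523 m, counterclockwise.
For rotational equilibrium, N × 2.523 = 37.02, so N = 14.7 N.

N_wall ≈ 14.7 N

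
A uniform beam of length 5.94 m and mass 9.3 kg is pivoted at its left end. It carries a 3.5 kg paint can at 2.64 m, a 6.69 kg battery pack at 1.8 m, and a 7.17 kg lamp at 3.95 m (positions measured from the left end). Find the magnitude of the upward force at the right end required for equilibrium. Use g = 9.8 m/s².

Sum moments about the left end (the unknown pivot reaction has zero arm there).
Beam weight: 9.3 × 9.8 = 91.14 N down at 2.97 m → arm 2.97 m, τ = 91.14 × 2.97 = 270.7 N·m clockwise.
Paint can: 3.5 × 9.8 = 34.3 N down at 2.64 m → arm 2.64 m, τ = 34.3 × 2.64 = 90.55 N·m clockwise.
Battery pack: 6.69 × 9.8 = 65.56 N down at 1.8 m → arm 1.8 m, τ = 65.56 × 1.8 = 118 N·m clockwise.
Lamp: 7.17 × 9.8 = 70.27 N down at 3.95 m → arm 3.95 m, τ = 70.27 × 3.95 = 277.6 N·m clockwise.
Net moment of the loads = 756.9 N·m clockwise.
The upward force F acts at the right end, arm 5.94 m, giving F × 5.94 counterclockwise.
Στ = 0 ⇒ F × 5.94 = 756.9 ⇒ F = 756.9 / 5.94 = 127 N.

F ≈ 127 N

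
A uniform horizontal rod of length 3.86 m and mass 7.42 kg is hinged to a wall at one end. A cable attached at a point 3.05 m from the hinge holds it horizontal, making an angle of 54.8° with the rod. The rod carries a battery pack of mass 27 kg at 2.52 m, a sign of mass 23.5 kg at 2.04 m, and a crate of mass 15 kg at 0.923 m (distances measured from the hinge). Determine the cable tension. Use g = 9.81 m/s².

About the hinge:
Beam weight: 7.42 × 9.81 = 72.79 N down at 1.93 m → arm 1.93 m, τ = 72.79 × 1.93 = 140.5 N·m clockwise.
Battery pack: 27 × 9.81 = 264.9 N down at 2.52 m → arm 2.52 m, τ = 264.9 × 2.52 = 667.5 N·m clockwise.
Sign: 23.5 × 9.81 = 230.5 N down at 2.04 m → arm 2.04 m, τ = 230.5 × 2.04 = 470.2 N·m clockwise.
Crate: 15 × 9.81 = 147.2 N down at 0.923 m → arm 0.923 m, τ = 147.2 × 0.923 = 135.9 N·m clockwise.
Total clockwise load moment = 1414 N·m.
The cable tension T acts at 3.05 m; only its component perpendicular to the rod, T sinθ, produces torque. sin 54.8° = 0.8171.
For rotational equilibrium, T × 3.05 × 0.8171 = 1414, so T = 1414 / 2.492 = 567 N.

T ≈ 567 N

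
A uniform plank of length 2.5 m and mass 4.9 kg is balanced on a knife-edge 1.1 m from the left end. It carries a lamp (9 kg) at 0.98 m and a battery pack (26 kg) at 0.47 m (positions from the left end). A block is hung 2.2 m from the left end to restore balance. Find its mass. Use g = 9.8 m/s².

Sum moments about the knife-edge (at 1.1 m from the left end) (the support reaction has zero arm there).
Beam weight: 4.9 × 9.8 = 48.02 N down at 1.25 m → arm 0.15 m, τ = 48.02 × 0.15 = 7.203 N·m clockwise.
Lamp: 9 × 9.8 = 88.2 N down at 0.98 m → arm 0.12 m, τ = 88.2 × 0.12 = 10.58 N·m counterclockwise.
Battery pack: 26 × 9.8 = 254.8 N down at 0.47 m → arm 0.63 m, τ = 254.8 × 0.63 = 160.5 N·m counterclockwise.
Net moment of known loads = 163.9 N·m counterclockwise.
An unknown mass m at 2.2 m has arm 1.1 m; its moment is m·g·1.1 clockwise.
Setting net torque to zero: m × 9.8 × 1.1 = 163.9 → m = 163.9 / (9.8 × 1.1) = 15.2 kg.

m ≈ 15.2 kg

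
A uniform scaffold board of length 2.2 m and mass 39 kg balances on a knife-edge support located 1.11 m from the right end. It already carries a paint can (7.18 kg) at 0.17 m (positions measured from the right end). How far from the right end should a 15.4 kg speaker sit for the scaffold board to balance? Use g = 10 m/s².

About the knife-edge support (at 1.11 m from the right end):
Beam weight: 39 × 10 = 390 N down at 1.1 m → arm 0.01 m, τ = 390 × 0.01 = 3.9 N·m clockwise.
Paint can: 7.18 × 10 = 71.8 N down at 0.17 m → arm 0.94 m, τ = 71.8 × 0.94 = 67.49 N·m clockwise.
Net moment of existing loads = 71.39 N·m clockwise.
The speaker weighs 15.4 × 10 = 154 N and must supply an equal counterclockwise moment, so its lever arm about the knife-edge support is 71.39 / 154 = 0.464 m.
That puts it at 1.11 + 0.464 = 1.57 m from the right end.

x ≈ 1.57 m from the right end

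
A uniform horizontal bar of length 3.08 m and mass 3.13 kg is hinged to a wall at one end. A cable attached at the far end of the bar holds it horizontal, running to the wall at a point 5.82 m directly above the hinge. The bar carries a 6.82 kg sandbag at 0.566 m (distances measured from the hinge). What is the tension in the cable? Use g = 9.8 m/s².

About the hinge:
Beam weight: 3.13 × 9.8 = 30.67 N down at 1.54 m → arm 1.54 m, τ = 30.67 × 1.54 = 47.23 N·m clockwise.
Sandbag: 6.82 × 9.8 = 66.84 N down at 0.566 m → arm 0.566 m, τ = 66.84 × 0.566 = 37.83 N·m clockwise.
Total clockwise load moment = 85.06 N·m.
The cable tension T acts at 3.08 m; only its component perpendicular to the bar, T sinθ, produces torque. sinθ = h/√(h²+d²) = 5.82/√(5.82²+3.08²) = 0.8839.
Balancing moments: T × 3.08 × 0.8839 = 85.06, giving T = 85.06 / 2.722 = 31.2 N.

T ≈ 31.2 N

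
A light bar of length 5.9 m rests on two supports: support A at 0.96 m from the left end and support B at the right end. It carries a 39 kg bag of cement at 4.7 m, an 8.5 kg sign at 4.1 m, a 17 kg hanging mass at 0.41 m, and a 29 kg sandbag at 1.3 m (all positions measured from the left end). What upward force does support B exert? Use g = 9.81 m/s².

Sum moments about support A (its reaction then has zero moment arm).
Bag of cement: 39 × 9.81 = 382.6 N down at 4.7 m → arm 3.74 m, τ = 382.6 × 3.74 = 1431 N·m clockwise.
Sign: 8.5 × 9.81 = 83.39 N down at 4.1 m → arm 3.14 m, τ = 83.39 × 3.14 = 261.8 N·m clockwise.
Hanging mass: 17 × 9.81 = 166.8 N down at 0.41 m → arm 0.55 m, τ = 166.8 × 0.55 = 91.74 N·m counterclockwise.
Sandbag: 29 × 9.81 = 284.5 N down at 1.3 m → arm 0.34 m, τ = 284.5 × 0.34 = 96.73 N·m clockwise.
Net load moment about support A = 1698 N·m clockwise.
Reaction R at support B is upward at 5.9 m, arm 4.94 m → moment R × 4.94 counterclockwise.
Setting net torque to zero: R × 4.94 = 1698 → R = 344 N.

R_B ≈ 344 N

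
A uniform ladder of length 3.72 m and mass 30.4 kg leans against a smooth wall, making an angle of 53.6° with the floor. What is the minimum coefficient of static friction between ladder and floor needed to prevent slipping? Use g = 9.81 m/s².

μ_min ≈ 0.369

Sum moments about the foot of the ladder (the floor normal and friction both act there and drop out).
Ladder weight 30.4×9.81 = 298.2 N acts at 1.86 m along the ladder; its horizontal arm is 1.86·cos53.6° = 1.104 m → τ = 329.2 N·m clockwise.
Wall normal N acts horizontally at the top; its moment arm is the height L sinθ = 3.72·sin53.6° = 2.994 m, counterclockwise.
For rotational equilibrium, N × 2.994 = 329.2, so N = 110 N.
ΣFx = 0 ⇒ f = N_wall = 110 N. ΣFy = 0 ⇒ N_floor = 298.2 N.
μ_min = f / N_floor = 110 / 298.2 = 0.369.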